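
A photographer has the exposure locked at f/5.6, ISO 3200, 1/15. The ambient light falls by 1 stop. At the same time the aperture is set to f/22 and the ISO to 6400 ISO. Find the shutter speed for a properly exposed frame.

Scene light: 1 stop darker.
Aperture: f/5.6 → f/8 → f/11 → f/16 → f/22 — 4 stops stopped down (darker).
ISO: 3200 → 6400 — 1 stop raised (brighter).
Net so far: 4 stops darker. Shutter speed: 1/15 → 1/8 → 1/4 → 1/2 → 1.

1 s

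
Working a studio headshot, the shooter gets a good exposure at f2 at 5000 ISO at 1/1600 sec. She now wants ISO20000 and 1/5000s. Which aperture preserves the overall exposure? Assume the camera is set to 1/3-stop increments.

ISO: 5000 → 6400 → 8000 → 10000 → 12800 → 16000 → 20000 — 2 stops higher (brighter).
Shutter speed: 1/1600 → 1/2000 → 1/2500 → 1/3200 → 1/4000 → 1/5000 — 1 2/3 stops faster (darker).
Net change so far: 1/3 stop brighter. Offset with the aperture: f/2 → f/2.2.

f/2.2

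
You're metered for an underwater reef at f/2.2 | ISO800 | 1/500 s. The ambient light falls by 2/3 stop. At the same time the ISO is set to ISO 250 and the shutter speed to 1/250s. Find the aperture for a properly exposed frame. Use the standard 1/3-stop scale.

Scene light: 2/3 stop darker.
ISO: 800 → 640 → 500 → 400 → 320 → 250 — 1 2/3 stops lower (darker).
Shutter speed: 1/500 → 1/400 → 1/320 → 1/250 — 1 stop longer (brighter).
Net so far: 1 1/3 stops darker. Aperture: f/2.2 → f/2 → f/1.8 → f/1.6 → f/1.4.

f/1.4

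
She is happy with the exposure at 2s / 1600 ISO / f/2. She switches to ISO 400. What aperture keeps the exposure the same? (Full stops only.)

f/1.0

ISO: 1600 → 800 → 400 — 2 stops dropped (darker).
Need 2 stops brighter from the aperture: f/2 → f/1.4 → f/1.0.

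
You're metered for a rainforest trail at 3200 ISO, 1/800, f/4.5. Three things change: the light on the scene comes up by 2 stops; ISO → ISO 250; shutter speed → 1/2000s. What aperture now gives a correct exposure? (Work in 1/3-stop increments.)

Scene light: 2 stops brighter.
ISO: 3200 → 2500 → 2000 → 1600 → 1250 → 1000 → 800 → 640 → 500 → 400 → 320 → 250 — 3 2/3 stops dropped (darker).
Shutter speed: 1/800 → 1/1000 → 1/1250 → 1/1600 → 1/2000 — 1 1/3 stops shorter (darker).
Net so far: 3 stops darker. Aperture: f/4.5 → f/4 → f/3.5 → f/3.2 → f/2.8 → f/2.5 → f/2.2 → f/2 → f/1.8 → f/1.6.

f/1.6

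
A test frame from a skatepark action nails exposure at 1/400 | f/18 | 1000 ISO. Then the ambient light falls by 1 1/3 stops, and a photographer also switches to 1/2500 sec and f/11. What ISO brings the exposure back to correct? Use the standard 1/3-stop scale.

ISO 6400

Scene light: 1 1/3 stops darker.
Shutter speed: 1/400 → 1/500 → 1/640 → 1/800 → 1/1000 → 1/1250 → 1/1600 → 1/2000 → 1/2500 — 2 2/3 stops faster (darker).
Aperture: f/18 → f/16 → f/14 → f/13 → f/11 — 1 1/3 stops opened up (brighter).
Net so far: 2 2/3 stops darker. ISO: 1000 → 1250 → 1600 → 2000 → 2500 → 3200 → 4000 → 5000 → 6400.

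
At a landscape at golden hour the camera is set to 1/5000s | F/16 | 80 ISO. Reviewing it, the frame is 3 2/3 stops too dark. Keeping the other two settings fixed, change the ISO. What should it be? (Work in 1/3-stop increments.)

ISO 1000

Underexposed by 3 2/3 stops → need 3 2/3 stops brighter.
ISO: 80 → 100 → 125 → 160 → 200 → 250 → 320 → 400 → 500 → 640 → 800 → 1000.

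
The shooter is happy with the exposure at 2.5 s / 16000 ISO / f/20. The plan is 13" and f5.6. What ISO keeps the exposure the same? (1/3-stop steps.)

Shutter speed: 2.5 → 3.2 → 4 → 5 → 6 → 8 → 10 → 13 — 2 1/3 stops slower (brighter).
Aperture: f/20 → f/18 → f/16 → f/14 → f/13 → f/11 → f/10 → f/9 → f/8 → f/7.1 → f/6.3 → f/5.6 — 3 2/3 stops wider (brighter).
Net change so far: 6 stops brighter. Offset with the ISO: 16000 → 12800 → 10000 → 8000 → 6400 → 5000 → 4000 → 3200 → 2500 → 2000 → 1600 → 1250 → 1000 → 800 → 640 → 500 → 400 → 320 → 250.

ISO 250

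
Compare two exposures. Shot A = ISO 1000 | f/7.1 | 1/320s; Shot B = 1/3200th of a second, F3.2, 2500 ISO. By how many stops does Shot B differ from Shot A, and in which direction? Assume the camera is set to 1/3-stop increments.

1/3 stop brighter

Aperture: f/7.1 → f/6.3 → f/5.6 → f/5 → f/4.5 → f/4 → f/3.5 → f/3.2 — 2 1/3 stops larger aperture (brighter).
Shutter speed: 1/320 → 1/400 → 1/500 → 1/640 → 1/800 → 1/1000 → 1/1250 → 1/1600 → 1/2000 → 1/2500 → 1/3200 — 3 1/3 stops shorter (darker).
ISO: 1000 → 1250 → 1600 → 2000 → 2500 — 1 1/3 stops raised (brighter).
Net: +2 1/3 −3 1/3 +1 1/3 = +1/3 stops.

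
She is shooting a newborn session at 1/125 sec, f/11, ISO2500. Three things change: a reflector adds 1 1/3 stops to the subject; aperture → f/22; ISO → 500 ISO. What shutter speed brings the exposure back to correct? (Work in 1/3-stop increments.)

Scene light: 1 1/3 stops brighter.
Aperture: f/11 → f/13 → f/14 → f/16 → f/18 → f/20 → f/22 — 2 stops narrower (darker).
ISO: 2500 → 2000 → 1600 → 1250 → 1000 → 800 → 640 → 500 — 2 1/3 stops dropped (darker).
Net so far: 3 stops darker. Shutter speed: 1/125 → 1/100 → 1/80 → 1/60 → 1/50 → 1/40 → 1/30 → 1/25 → 1/20 → 1/15.

1/15s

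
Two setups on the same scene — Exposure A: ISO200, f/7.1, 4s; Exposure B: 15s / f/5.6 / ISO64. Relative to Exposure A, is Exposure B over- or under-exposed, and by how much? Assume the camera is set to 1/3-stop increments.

Aperture: f/7.1 → f/6.3 → f/5.6 — 2/3 stop wider (brighter).
Shutter speed: 4 → 5 → 6 → 8 → 10 → 13 → 15 — 2 stops longer (brighter).
ISO: 200 → 160 → 125 → 100 → 80 → 64 — 1 2/3 stops lower (darker).
Net: +2/3 +2 −1 2/3 = +1 stop.

1 stop brighter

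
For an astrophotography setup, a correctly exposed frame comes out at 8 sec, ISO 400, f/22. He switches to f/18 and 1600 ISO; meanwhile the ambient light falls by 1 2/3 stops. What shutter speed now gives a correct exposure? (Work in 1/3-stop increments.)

4 s

Scene light: 1 2/3 stops darker.
Aperture: f/22 → f/20 → f/18 — 2/3 stop larger aperture (brighter).
ISO: 400 → 500 → 640 → 800 → 1000 → 1250 → 1600 — 2 stops higher (brighter).
Net so far: 1 stop brighter. Shutter speed: 8 → 6 → 5 → 4.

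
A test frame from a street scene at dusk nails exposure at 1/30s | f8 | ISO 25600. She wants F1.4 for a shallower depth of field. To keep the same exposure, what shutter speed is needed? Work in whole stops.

1/1000s

Aperture: f/8 → f/5.6 → f/4 → f/2.8 → f/2 → f/1.4 — 5 stops larger aperture (brighter).
Need 5 stops darker from the shutter speed: 1/30 → 1/60 → 1/125 → 1/250 → 1/500 → 1/1000.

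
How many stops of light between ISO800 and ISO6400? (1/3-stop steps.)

3 stops

800 → 1000 → 1250 → 1600 → 2000 → 2500 → 3200 → 4000 → 5000 → 6400 — count the steps: 9 third-stops = 3 stops.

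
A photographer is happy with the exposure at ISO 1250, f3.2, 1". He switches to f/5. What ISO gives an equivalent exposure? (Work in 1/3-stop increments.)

ISO 3200

Aperture: f/3.2 → f/3.5 → f/4 → f/4.5 → f/5 — 1 1/3 stops smaller aperture (darker).
Need 1 1/3 stops brighter from the ISO: 1250 → 1600 → 2000 → 2500 → 3200.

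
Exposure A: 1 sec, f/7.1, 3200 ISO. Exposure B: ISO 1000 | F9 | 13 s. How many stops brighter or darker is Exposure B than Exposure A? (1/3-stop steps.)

1 1/3 stops brighter

Aperture: f/7.1 → f/8 → f/9 — 2/3 stop smaller aperture (darker).
Shutter speed: 1 → 1.3 → 1.6 → 2 → 2.5 → 3.2 → 4 → 5 → 6 → 8 → 10 → 13 — 3 2/3 stops slower (brighter).
ISO: 3200 → 2500 → 2000 → 1600 → 1250 → 1000 — 1 2/3 stops lower (darker).
Net: −2/3 +3 2/3 −1 2/3 = +1 1/3 stops.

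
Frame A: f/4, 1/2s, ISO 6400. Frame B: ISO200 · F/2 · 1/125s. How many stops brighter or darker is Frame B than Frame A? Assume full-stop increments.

Aperture: f/4 → f/2.8 → f/2 — 2 stops larger aperture (brighter).
Shutter speed: 1/2 → 1/4 → 1/8 → 1/15 → 1/30 → 1/60 → 1/125 — 6 stops shorter (darker).
ISO: 6400 → 3200 → 1600 → 800 → 400 → 200 — 5 stops dropped (darker).
Net: +2 −6 −5 = −9 stops.

9 stops darker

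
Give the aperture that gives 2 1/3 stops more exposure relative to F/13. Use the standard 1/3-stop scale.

Aperture: f/13 → f/11 → f/10 → f/9 → f/8 → f/7.1 → f/6.3 → f/5.6 — 2 1/3 stops opened up (brighter).

f/5.6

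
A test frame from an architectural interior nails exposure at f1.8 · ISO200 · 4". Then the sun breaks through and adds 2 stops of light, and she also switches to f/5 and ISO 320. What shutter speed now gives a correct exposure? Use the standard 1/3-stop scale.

Scene light: 2 stops brighter.
Aperture: f/1.8 → f/2 → f/2.2 → f/2.5 → f/2.8 → f/3.2 → f/3.5 → f/4 → f/4.5 → f/5 — 3 stops narrower (darker).
ISO: 200 → 250 → 320 — 2/3 stop higher (brighter).
Net so far: 1/3 stop darker. Shutter speed: 4 → 5.

5 s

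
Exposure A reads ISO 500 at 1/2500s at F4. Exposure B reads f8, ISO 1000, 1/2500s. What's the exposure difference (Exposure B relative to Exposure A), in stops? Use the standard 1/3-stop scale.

Aperture: f/4 → f/4.5 → f/5 → f/5.6 → f/6.3 → f/7.1 → f/8 — 2 stops smaller aperture (darker).
Shutter speed: unchanged.
ISO: 500 → 640 → 800 → 1000 — 1 stop higher (brighter).
Net: −2 +1 = −1 stop.

1 stop darker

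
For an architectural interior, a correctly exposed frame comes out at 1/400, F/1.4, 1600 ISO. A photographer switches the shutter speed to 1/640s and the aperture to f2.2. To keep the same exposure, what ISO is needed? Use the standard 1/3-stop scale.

ISO 6400

Shutter speed: 1/400 → 1/500 → 1/640 — 2/3 stop shorter (darker).
Aperture: f/1.4 → f/1.6 → f/1.8 → f/2 → f/2.2 — 1 1/3 stops smaller aperture (darker).
Net change so far: 2 stops darker. Offset with the ISO: 1600 → 2000 → 2500 → 3200 → 4000 → 5000 → 6400.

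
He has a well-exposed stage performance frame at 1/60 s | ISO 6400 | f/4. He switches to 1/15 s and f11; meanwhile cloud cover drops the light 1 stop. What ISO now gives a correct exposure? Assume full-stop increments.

ISO 25600

Scene light: 1 stop darker.
Shutter speed: 1/60 → 1/30 → 1/15 — 2 stops slower (brighter).
Aperture: f/4 → f/5.6 → f/8 → f/11 — 3 stops narrower (darker).
Net so far: 2 stops darker. ISO: 6400 → 12800 → 25600.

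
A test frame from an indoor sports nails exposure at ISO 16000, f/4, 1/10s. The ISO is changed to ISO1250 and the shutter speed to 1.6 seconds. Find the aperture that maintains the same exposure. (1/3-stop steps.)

ISO: 16000 → 12800 → 10000 → 8000 → 6400 → 5000 → 4000 → 3200 → 2500 → 2000 → 1600 → 1250 — 3 2/3 stops lower (darker).
Shutter speed: 1/10 → 1/8 → 1/6 → 1/5 → 1/4 → 0.3 → 0.4 → 0.5 → 0.6 → 0.8 → 1 → 1.3 → 1.6 — 4 stops longer (brighter).
Net change so far: 1/3 stop brighter. Offset with the aperture: f/4 → f/4.5.

f/4.5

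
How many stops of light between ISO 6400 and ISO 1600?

6400 → 3200 → 1600 — count the steps: 2 stops.

2 stops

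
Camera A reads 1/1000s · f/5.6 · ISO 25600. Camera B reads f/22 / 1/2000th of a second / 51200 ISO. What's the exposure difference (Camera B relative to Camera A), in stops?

4 stops darker

Aperture: f/5.6 → f/8 → f/11 → f/16 → f/22 — 4 stops narrower (darker).
Shutter speed: 1/1000 → 1/2000 — 1 stop faster (darker).
ISO: 25600 → 51200 — 1 stop raised (brighter).
Net: −4 −1 +1 = −4 stops.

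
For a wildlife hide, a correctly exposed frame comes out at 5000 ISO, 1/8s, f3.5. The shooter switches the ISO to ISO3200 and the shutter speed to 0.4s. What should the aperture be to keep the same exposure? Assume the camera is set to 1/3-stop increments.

ISO: 5000 → 4000 → 3200 — 2/3 stop dropped (darker).
Shutter speed: 1/8 → 1/6 → 1/5 → 1/4 → 0.3 → 0.4 — 1 2/3 stops slower (brighter).
Net change so far: 1 stop brighter. Offset with the aperture: f/3.5 → f/4 → f/4.5 → f/5.

f/5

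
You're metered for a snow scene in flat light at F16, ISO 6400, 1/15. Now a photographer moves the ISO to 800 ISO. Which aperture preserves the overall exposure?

f/5.6

ISO: 6400 → 3200 → 1600 → 800 — 3 stops dropped (darker).
Need 3 stops brighter from the aperture: f/16 → f/11 → f/8 → f/5.6.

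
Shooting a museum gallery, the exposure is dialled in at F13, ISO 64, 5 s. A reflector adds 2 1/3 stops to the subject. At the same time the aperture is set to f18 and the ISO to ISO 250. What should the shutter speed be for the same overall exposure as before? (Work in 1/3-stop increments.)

Scene light: 2 1/3 stops brighter.
Aperture: f/13 → f/14 → f/16 → f/18 — 1 stop narrower (darker).
ISO: 64 → 80 → 100 → 125 → 160 → 200 → 250 — 2 stops higher (brighter).
Net so far: 3 1/3 stops brighter. Shutter speed: 5 → 4 → 3.2 → 2.5 → 2 → 1.6 → 1.3 → 1 → 0.8 → 0.6 → 0.5.

0.5 s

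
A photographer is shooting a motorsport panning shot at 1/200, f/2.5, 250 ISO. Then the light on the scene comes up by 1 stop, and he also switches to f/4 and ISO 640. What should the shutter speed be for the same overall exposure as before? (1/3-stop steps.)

1/400s

Scene light: 1 stop brighter.
Aperture: f/2.5 → f/2.8 → f/3.2 → f/3.5 → f/4 — 1 1/3 stops stopped down (darker).
ISO: 250 → 320 → 400 → 500 → 640 — 1 1/3 stops raised (brighter).
Net so far: 1 stop brighter. Shutter speed: 1/200 → 1/250 → 1/320 → 1/400.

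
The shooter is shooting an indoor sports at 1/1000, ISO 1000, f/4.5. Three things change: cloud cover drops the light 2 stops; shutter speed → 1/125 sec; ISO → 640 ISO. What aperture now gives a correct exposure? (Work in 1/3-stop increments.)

Scene light: 2 stops darker.
Shutter speed: 1/1000 → 1/800 → 1/640 → 1/500 → 1/400 → 1/320 → 1/250 → 1/200 → 1/160 → 1/125 — 3 stops slower (brighter).
ISO: 1000 → 800 → 640 — 2/3 stop lower (darker).
Net so far: 1/3 stop brighter. Aperture: f/4.5 → f/5.

f/5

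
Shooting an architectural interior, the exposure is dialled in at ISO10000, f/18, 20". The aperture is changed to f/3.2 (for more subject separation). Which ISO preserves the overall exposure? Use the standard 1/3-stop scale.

Aperture: f/18 → f/16 → f/14 → f/13 → f/11 → f/10 → f/9 → f/8 → f/7.1 → f/6.3 → f/5.6 → f/5 → f/4.5 → f/4 → f/3.5 → f/3.2 — 5 stops wider (brighter).
Need 5 stops darker from the ISO: 10000 → 8000 → 6400 → 5000 → 4000 → 3200 → 2500 → 2000 → 1600 → 1250 → 1000 → 800 → 640 → 500 → 400 → 320.

ISO 320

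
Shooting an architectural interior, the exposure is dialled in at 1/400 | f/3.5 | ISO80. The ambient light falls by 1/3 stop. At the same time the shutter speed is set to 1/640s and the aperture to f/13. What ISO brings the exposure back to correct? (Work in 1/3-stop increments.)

ISO 2000

Scene light: 1/3 stop darker.
Shutter speed: 1/400 → 1/500 → 1/640 — 2/3 stop faster (darker).
Aperture: f/3.5 → f/4 → f/4.5 → f/5 → f/5.6 → f/6.3 → f/7.1 → f/8 → f/9 → f/10 → f/11 → f/13 — 3 2/3 stops smaller aperture (darker).
Net so far: 4 2/3 stops darker. ISO: 80 → 100 → 125 → 160 → 200 → 250 → 320 → 400 → 500 → 640 → 800 → 1000 → 1250 → 1600 → 2000.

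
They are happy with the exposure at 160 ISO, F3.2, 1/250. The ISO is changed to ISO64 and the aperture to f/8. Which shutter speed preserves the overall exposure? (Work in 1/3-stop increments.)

ISO: 160 → 125 → 100 → 80 → 64 — 1 1/3 stops dropped (darker).
Aperture: f/3.2 → f/3.5 → f/4 → f/4.5 → f/5 → f/5.6 → f/6.3 → f/7.1 → f/8 — 2 2/3 stops narrower (darker).
Net change so far: 4 stops darker. Offset with the shutter speed: 1/250 → 1/200 → 1/160 → 1/125 → 1/100 → 1/80 → 1/60 → 1/50 → 1/40 → 1/30 → 1/25 → 1/20 → 1/15.

1/15s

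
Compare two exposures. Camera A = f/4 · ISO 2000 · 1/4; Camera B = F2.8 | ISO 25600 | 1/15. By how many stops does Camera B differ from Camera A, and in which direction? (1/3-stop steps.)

Aperture: f/4 → f/3.5 → f/3.2 → f/2.8 — 1 stop larger aperture (brighter).
Shutter speed: 1/4 → 1/5 → 1/6 → 1/8 → 1/10 → 1/13 → 1/15 — 2 stops shorter (darker).
ISO: 2000 → 2500 → 3200 → 4000 → 5000 → 6400 → 8000 → 10000 → 12800 → 16000 → 20000 → 25600 — 3 2/3 stops raised (brighter).
Net: +1 −2 +3 2/3 = +2 2/3 stops.

2 2/3 stops brighter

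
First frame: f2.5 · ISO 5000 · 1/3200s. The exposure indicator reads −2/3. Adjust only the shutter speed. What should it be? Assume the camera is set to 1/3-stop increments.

Underexposed by 2/3 stop → need 2/3 stop brighter.
Shutter speed: 1/3200 → 1/2500 → 1/2000.

1/2000s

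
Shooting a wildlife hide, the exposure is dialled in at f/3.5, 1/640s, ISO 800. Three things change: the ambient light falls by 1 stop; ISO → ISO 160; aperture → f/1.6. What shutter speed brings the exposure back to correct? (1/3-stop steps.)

Scene light: 1 stop darker.
ISO: 800 → 640 → 500 → 400 → 320 → 250 → 200 → 160 — 2 1/3 stops lower (darker).
Aperture: f/3.5 → f/3.2 → f/2.8 → f/2.5 → f/2.2 → f/2 → f/1.8 → f/1.6 — 2 1/3 stops wider (brighter).
Net so far: 1 stop darker. Shutter speed: 1/640 → 1/500 → 1/400 → 1/320.

1/320s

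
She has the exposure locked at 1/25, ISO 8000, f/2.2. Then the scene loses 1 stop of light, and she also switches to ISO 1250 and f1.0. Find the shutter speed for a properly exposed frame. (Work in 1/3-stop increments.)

1/10s

Scene light: 1 stop darker.
ISO: 8000 → 6400 → 5000 → 4000 → 3200 → 2500 → 2000 → 1600 → 1250 — 2 2/3 stops lower (darker).
Aperture: f/2.2 → f/2 → f/1.8 → f/1.6 → f/1.4 → f/1.2 → f/1.1 → f/1.0 — 2 1/3 stops opened up (brighter).
Net so far: 1 1/3 stops darker. Shutter speed: 1/25 → 1/20 → 1/15 → 1/13 → 1/10.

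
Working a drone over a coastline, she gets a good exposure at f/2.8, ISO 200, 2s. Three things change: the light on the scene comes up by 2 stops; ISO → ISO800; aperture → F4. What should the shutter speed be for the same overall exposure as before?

Scene light: 2 stops brighter.
ISO: 200 → 400 → 800 — 2 stops higher (brighter).
Aperture: f/2.8 → f/4 — 1 stop narrower (darker).
Net so far: 3 stops brighter. Shutter speed: 2 → 1 → 1/2 → 1/4.

1/4s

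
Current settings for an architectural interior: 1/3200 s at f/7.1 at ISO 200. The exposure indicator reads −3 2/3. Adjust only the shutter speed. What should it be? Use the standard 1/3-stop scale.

Underexposed by 3 2/3 stops → need 3 2/3 stops brighter.
Shutter speed: 1/3200 → 1/2500 → 1/2000 → 1/1600 → 1/1250 → 1/1000 → 1/800 → 1/640 → 1/500 → 1/400 → 1/320 → 1/250.

1/250s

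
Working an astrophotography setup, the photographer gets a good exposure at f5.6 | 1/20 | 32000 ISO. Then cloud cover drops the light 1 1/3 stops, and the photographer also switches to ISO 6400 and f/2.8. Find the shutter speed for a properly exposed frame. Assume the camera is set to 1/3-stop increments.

1/6s

Scene light: 1 1/3 stops darker.
ISO: 32000 → 25600 → 20000 → 16000 → 12800 → 10000 → 8000 → 6400 — 2 1/3 stops dropped (darker).
Aperture: f/5.6 → f/5 → f/4.5 → f/4 → f/3.5 → f/3.2 → f/2.8 — 2 stops wider (brighter).
Net so far: 1 2/3 stops darker. Shutter speed: 1/20 → 1/15 → 1/13 → 1/10 → 1/8 → 1/6.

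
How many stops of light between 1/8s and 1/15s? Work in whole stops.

1 stop

1/8 → 1/15 — count the steps: 1 stop.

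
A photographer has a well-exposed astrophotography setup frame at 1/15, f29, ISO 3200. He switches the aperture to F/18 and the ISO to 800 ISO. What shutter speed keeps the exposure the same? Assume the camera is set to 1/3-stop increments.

Aperture: f/29 → f/25 → f/22 → f/20 → f/18 — 1 1/3 stops wider (brighter).
ISO: 3200 → 2500 → 2000 → 1600 → 1250 → 1000 → 800 — 2 stops lower (darker).
Net change so far: 2/3 stop darker. Offset with the shutter speed: 1/15 → 1/13 → 1/10.

1/10s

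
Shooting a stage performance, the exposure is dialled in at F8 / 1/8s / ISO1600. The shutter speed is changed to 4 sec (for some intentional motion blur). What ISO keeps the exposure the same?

ISO 50

Shutter speed: 1/8 → 1/4 → 1/2 → 1 → 2 → 4 — 5 stops slower (brighter).
Need 5 stops darker from the ISO: 1600 → 800 → 400 → 200 → 100 → 50.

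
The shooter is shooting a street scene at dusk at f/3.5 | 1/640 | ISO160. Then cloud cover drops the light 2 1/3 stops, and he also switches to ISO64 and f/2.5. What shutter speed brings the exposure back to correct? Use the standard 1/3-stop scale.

Scene light: 2 1/3 stops darker.
ISO: 160 → 125 → 100 → 80 → 64 — 1 1/3 stops lower (darker).
Aperture: f/3.5 → f/3.2 → f/2.8 → f/2.5 — 1 stop opened up (brighter).
Net so far: 2 2/3 stops darker. Shutter speed: 1/640 → 1/500 → 1/400 → 1/320 → 1/250 → 1/200 → 1/160 → 1/125 → 1/100.

1/100s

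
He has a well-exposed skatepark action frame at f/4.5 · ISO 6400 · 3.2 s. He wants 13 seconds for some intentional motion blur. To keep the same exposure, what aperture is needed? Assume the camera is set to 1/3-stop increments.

Shutter speed: 3.2 → 4 → 5 → 6 → 8 → 10 → 13 — 2 stops longer (brighter).
Need 2 stops darker from the aperture: f/4.5 → f/5 → f/5.6 → f/6.3 → f/7.1 → f/8 → f/9.

f/9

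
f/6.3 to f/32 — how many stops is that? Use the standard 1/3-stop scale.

4 2/3 stops

f/6.3 → f/7.1 → f/8 → f/9 → f/10 → f/11 → f/13 → f/14 → f/16 → f/18 → f/20 → f/22 → f/25 → f/29 → f/32 — count the steps: 14 third-stops = 4 2/3 stops.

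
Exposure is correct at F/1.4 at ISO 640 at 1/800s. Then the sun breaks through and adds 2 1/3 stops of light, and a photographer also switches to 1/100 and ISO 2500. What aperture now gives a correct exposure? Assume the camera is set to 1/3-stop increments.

f/18

Scene light: 2 1/3 stops brighter.
Shutter speed: 1/800 → 1/640 → 1/500 → 1/400 → 1/320 → 1/250 → 1/200 → 1/160 → 1/125 → 1/100 — 3 stops slower (brighter).
ISO: 640 → 800 → 1000 → 1250 → 1600 → 2000 → 2500 — 2 stops raised (brighter).
Net so far: 7 1/3 stops brighter. Aperture: f/1.4 → f/1.6 → f/1.8 → f/2 → f/2.2 → f/2.5 → f/2.8 → f/3.2 → f/3.5 → f/4 → f/4.5 → f/5 → f/5.6 → f/6.3 → f/7.1 → f/8 → f/9 → f/10 → f/11 → f/13 → f/14 → f/16 → f/18.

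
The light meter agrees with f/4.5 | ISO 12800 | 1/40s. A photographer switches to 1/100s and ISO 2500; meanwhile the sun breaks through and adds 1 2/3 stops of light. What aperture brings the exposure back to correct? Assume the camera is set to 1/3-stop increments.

Scene light: 1 2/3 stops brighter.
Shutter speed: 1/40 → 1/50 → 1/60 → 1/80 → 1/100 — 1 1/3 stops shorter (darker).
ISO: 12800 → 10000 → 8000 → 6400 → 5000 → 4000 → 3200 → 2500 — 2 1/3 stops lower (darker).
Net so far: 2 stops darker. Aperture: f/4.5 → f/4 → f/3.5 → f/3.2 → f/2.8 → f/2.5 → f/2.2.

f/2.2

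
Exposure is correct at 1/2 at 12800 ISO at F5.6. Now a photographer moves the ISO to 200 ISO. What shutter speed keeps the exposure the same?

ISO: 12800 → 6400 → 3200 → 1600 → 800 → 400 → 200 — 6 stops lower (darker).
Need 6 stops brighter from the shutter speed: 1/2 → 1 → 2 → 4 → 8 → 15 → 30.

30 s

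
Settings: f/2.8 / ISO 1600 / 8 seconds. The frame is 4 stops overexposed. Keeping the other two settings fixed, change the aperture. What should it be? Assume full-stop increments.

Overexposed by 4 stops → need 4 stops darker.
Aperture: f/2.8 → f/4 → f/5.6 → f/8 → f/11.

f/11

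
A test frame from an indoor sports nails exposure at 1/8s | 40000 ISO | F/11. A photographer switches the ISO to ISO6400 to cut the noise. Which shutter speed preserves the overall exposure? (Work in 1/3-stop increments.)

ISO: 40000 → 32000 → 25600 → 20000 → 16000 → 12800 → 10000 → 8000 → 6400 — 2 2/3 stops lower (darker).
Need 2 2/3 stops brighter from the shutter speed: 1/8 → 1/6 → 1/5 → 1/4 → 0.3 → 0.4 → 0.5 → 0.6 → 0.8.

0.8 s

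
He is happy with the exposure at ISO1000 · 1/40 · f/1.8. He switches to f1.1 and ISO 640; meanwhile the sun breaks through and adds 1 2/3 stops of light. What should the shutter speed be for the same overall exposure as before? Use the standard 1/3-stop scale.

1/200s

Scene light: 1 2/3 stops brighter.
Aperture: f/1.8 → f/1.6 → f/1.4 → f/1.2 → f/1.1 — 1 1/3 stops opened up (brighter).
ISO: 1000 → 800 → 640 — 2/3 stop lower (darker).
Net so far: 2 1/3 stops brighter. Shutter speed: 1/40 → 1/50 → 1/60 → 1/80 → 1/100 → 1/125 → 1/160 → 1/200.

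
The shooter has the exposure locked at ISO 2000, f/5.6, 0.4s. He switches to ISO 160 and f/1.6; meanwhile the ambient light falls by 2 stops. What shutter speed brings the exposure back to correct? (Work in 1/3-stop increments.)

Scene light: 2 stops darker.
ISO: 2000 → 1600 → 1250 → 1000 → 800 → 640 → 500 → 400 → 320 → 250 → 200 → 160 — 3 2/3 stops lower (darker).
Aperture: f/5.6 → f/5 → f/4.5 → f/4 → f/3.5 → f/3.2 → f/2.8 → f/2.5 → f/2.2 → f/2 → f/1.8 → f/1.6 — 3 2/3 stops wider (brighter).
Net so far: 2 stops darker. Shutter speed: 0.4 → 0.5 → 0.6 → 0.8 → 1 → 1.3 → 1.6.

1.6 s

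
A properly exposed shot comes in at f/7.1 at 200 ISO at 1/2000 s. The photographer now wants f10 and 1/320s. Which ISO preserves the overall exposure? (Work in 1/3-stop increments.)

Aperture: f/7.1 → f/8 → f/9 → f/10 — 1 stop smaller aperture (darker).
Shutter speed: 1/2000 → 1/1600 → 1/1250 → 1/1000 → 1/800 → 1/640 → 1/500 → 1/400 → 1/320 — 2 2/3 stops slower (brighter).
Net change so far: 1 2/3 stops brighter. Offset with the ISO: 200 → 160 → 125 → 100 → 80 → 64.

ISO 64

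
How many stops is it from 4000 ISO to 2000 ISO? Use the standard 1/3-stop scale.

1 stop

4000 → 3200 → 2500 → 2000 — count the steps: 3 third-stops = 1 stop.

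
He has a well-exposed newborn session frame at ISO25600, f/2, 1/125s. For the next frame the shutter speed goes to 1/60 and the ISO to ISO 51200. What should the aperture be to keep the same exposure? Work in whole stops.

Shutter speed: 1/125 → 1/60 — 1 stop slower (brighter).
ISO: 25600 → 51200 — 1 stop higher (brighter).
Net change so far: 2 stops brighter. Offset with the aperture: f/2 → f/2.8 → f/4.

f/4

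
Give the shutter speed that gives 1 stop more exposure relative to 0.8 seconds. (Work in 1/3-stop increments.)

1.6 s

Shutter speed: 0.8 → 1 → 1.3 → 1.6 — 1 stop slower (brighter).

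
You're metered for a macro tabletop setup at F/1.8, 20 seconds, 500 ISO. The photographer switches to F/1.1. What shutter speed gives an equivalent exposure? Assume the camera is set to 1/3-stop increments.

Aperture: f/1.8 → f/1.6 → f/1.4 → f/1.2 → f/1.1 — 1 1/3 stops wider (brighter).
Need 1 1/3 stops darker from the shutter speed: 20 → 15 → 13 → 10 → 8.

8 s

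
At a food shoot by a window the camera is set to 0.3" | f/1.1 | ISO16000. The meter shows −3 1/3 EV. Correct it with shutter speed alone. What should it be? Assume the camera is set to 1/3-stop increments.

3.2 s

Underexposed by 3 1/3 stops → need 3 1/3 stops brighter.
Shutter speed: 0.3 → 0.4 → 0.5 → 0.6 → 0.8 → 1 → 1.3 → 1.6 → 2 → 2.5 → 3.2.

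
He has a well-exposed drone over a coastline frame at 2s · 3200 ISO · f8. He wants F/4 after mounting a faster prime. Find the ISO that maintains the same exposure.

ISO 800

Aperture: f/8 → f/5.6 → f/4 — 2 stops opened up (brighter).
Need 2 stops darker from the ISO: 3200 → 1600 → 800.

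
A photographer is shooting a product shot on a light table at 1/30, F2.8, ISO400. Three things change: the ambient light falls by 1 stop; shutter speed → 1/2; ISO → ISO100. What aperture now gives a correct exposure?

Scene light: 1 stop darker.
Shutter speed: 1/30 → 1/15 → 1/8 → 1/4 → 1/2 — 4 stops slower (brighter).
ISO: 400 → 200 → 100 — 2 stops dropped (darker).
Net so far: 1 stop brighter. Aperture: f/2.8 → f/4.

f/4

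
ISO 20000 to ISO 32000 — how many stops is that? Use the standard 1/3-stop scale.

2/3 stop

20000 → 25600 → 32000 — count the steps: 2 third-stops = 2/3 stop.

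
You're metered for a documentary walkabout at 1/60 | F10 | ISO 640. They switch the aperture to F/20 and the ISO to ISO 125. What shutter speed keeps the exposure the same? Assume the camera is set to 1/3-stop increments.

Aperture: f/10 → f/11 → f/13 → f/14 → f/16 → f/18 → f/20 — 2 stops smaller aperture (darker).
ISO: 640 → 500 → 400 → 320 → 250 → 200 → 160 → 125 — 2 1/3 stops dropped (darker).
Net change so far: 4 1/3 stops darker. Offset with the shutter speed: 1/60 → 1/50 → 1/40 → 1/30 → 1/25 → 1/20 → 1/15 → 1/13 → 1/10 → 1/8 → 1/6 → 1/5 → 1/4 → 0.3.

0.3 s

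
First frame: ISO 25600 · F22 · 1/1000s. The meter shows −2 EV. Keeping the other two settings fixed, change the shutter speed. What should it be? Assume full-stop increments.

Underexposed by 2 stops → need 2 stops brighter.
Shutter speed: 1/1000 → 1/500 → 1/250.

1/250s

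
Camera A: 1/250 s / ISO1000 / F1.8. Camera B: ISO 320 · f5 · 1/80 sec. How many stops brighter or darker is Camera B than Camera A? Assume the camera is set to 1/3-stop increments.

3 stops darker

Aperture: f/1.8 → f/2 → f/2.2 → f/2.5 → f/2.8 → f/3.2 → f/3.5 → f/4 → f/4.5 → f/5 — 3 stops stopped down (darker).
Shutter speed: 1/250 → 1/200 → 1/160 → 1/125 → 1/100 → 1/80 — 1 2/3 stops longer (brighter).
ISO: 1000 → 800 → 640 → 500 → 400 → 320 — 1 2/3 stops dropped (darker).
Net: −3 +1 2/3 −1 2/3 = −3 stops.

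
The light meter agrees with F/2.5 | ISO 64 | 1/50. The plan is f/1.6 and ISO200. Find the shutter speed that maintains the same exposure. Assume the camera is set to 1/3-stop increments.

1/400s

Aperture: f/2.5 → f/2.2 → f/2 → f/1.8 → f/1.6 — 1 1/3 stops opened up (brighter).
ISO: 64 → 80 → 100 → 125 → 160 → 200 — 1 2/3 stops higher (brighter).
Net change so far: 3 stops brighter. Offset with the shutter speed: 1/50 → 1/60 → 1/80 → 1/100 → 1/125 → 1/160 → 1/200 → 1/250 → 1/320 → 1/400.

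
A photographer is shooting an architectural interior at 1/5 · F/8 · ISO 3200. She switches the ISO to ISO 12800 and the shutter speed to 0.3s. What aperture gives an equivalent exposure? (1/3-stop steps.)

f/20

ISO: 3200 → 4000 → 5000 → 6400 → 8000 → 10000 → 12800 — 2 stops higher (brighter).
Shutter speed: 1/5 → 1/4 → 0.3 — 2/3 stop slower (brighter).
Net change so far: 2 2/3 stops brighter. Offset with the aperture: f/8 → f/9 → f/10 → f/11 → f/13 → f/14 → f/16 → f/18 → f/20.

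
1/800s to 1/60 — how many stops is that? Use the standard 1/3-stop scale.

1/800 → 1/640 → 1/500 → 1/400 → 1/320 → 1/250 → 1/200 → 1/160 → 1/125 → 1/100 → 1/80 → 1/60 — count the steps: 11 third-stops = 3 2/3 stops.

3 2/3 stops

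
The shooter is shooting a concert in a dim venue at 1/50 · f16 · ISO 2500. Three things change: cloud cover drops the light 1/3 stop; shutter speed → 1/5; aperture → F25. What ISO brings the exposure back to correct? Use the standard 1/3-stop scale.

ISO 800

Scene light: 1/3 stop darker.
Shutter speed: 1/50 → 1/40 → 1/30 → 1/25 → 1/20 → 1/15 → 1/13 → 1/10 → 1/8 → 1/6 → 1/5 — 3 1/3 stops longer (brighter).
Aperture: f/16 → f/18 → f/20 → f/22 → f/25 — 1 1/3 stops smaller aperture (darker).
Net so far: 1 2/3 stops brighter. ISO: 2500 → 2000 → 1600 → 1250 → 1000 → 800.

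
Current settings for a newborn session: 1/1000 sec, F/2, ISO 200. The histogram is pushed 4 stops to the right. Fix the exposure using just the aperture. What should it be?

Overexposed by 4 stops → need 4 stops darker.
Aperture: f/2 → f/2.8 → f/4 → f/5.6 → f/8.

f/8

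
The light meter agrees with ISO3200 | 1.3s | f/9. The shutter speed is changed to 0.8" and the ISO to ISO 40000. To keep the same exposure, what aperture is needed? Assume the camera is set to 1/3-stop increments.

f/25

Shutter speed: 1.3 → 1 → 0.8 — 2/3 stop faster (darker).
ISO: 3200 → 4000 → 5000 → 6400 → 8000 → 10000 → 12800 → 16000 → 20000 → 25600 → 32000 → 40000 — 3 2/3 stops raised (brighter).
Net change so far: 3 stops brighter. Offset with the aperture: f/9 → f/10 → f/11 → f/13 → f/14 → f/16 → f/18 → f/20 → f/22 → f/25.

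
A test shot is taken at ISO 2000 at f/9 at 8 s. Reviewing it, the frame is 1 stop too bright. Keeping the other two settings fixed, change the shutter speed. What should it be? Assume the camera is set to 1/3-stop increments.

Overexposed by 1 stop → need 1 stop darker.
Shutter speed: 8 → 6 → 5 → 4.

4 s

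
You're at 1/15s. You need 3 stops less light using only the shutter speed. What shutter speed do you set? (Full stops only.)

Shutter speed: 1/15 → 1/30 → 1/60 → 1/125 — 3 stops faster (darker).

1/125s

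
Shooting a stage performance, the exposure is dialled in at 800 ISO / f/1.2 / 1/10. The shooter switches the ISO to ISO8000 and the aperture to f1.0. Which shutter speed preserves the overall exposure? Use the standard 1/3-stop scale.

1/160s

ISO: 800 → 1000 → 1250 → 1600 → 2000 → 2500 → 3200 → 4000 → 5000 → 6400 → 8000 — 3 1/3 stops higher (brighter).
Aperture: f/1.2 → f/1.1 → f/1.0 — 2/3 stop wider (brighter).
Net change so far: 4 stops brighter. Offset with the shutter speed: 1/10 → 1/13 → 1/15 → 1/20 → 1/25 → 1/30 → 1/40 → 1/50 → 1/60 → 1/80 → 1/100 → 1/125 → 1/160.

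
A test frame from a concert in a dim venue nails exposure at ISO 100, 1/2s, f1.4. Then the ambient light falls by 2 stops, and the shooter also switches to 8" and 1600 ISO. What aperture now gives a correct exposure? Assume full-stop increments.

f/11

Scene light: 2 stops darker.
Shutter speed: 1/2 → 1 → 2 → 4 → 8 — 4 stops longer (brighter).
ISO: 100 → 200 → 400 → 800 → 1600 — 4 stops raised (brighter).
Net so far: 6 stops brighter. Aperture: f/1.4 → f/2 → f/2.8 → f/4 → f/5.6 → f/8 → f/11.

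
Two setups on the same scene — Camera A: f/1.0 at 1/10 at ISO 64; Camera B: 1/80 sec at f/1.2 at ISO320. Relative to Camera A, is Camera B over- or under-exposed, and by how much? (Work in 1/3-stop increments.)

1 1/3 stops darker

Aperture: f/1.0 → f/1.1 → f/1.2 — 2/3 stop smaller aperture (darker).
Shutter speed: 1/10 → 1/13 → 1/15 → 1/20 → 1/25 → 1/30 → 1/40 → 1/50 → 1/60 → 1/80 — 3 stops faster (darker).
ISO: 64 → 80 → 100 → 125 → 160 → 200 → 250 → 320 — 2 1/3 stops higher (brighter).
Net: −2/3 −3 +2 1/3 = −1 1/3 stops.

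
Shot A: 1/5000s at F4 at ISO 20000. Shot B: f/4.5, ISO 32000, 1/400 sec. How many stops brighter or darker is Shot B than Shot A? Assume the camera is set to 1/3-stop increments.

Aperture: f/4 → f/4.5 — 1/3 stop stopped down (darker).
Shutter speed: 1/5000 → 1/4000 → 1/3200 → 1/2500 → 1/2000 → 1/1600 → 1/1250 → 1/1000 → 1/800 → 1/640 → 1/500 → 1/400 — 3 2/3 stops longer (brighter).
ISO: 20000 → 25600 → 32000 — 2/3 stop raised (brighter).
Net: −1/3 +3 2/3 +2/3 = +4 stops.

4 stops brighter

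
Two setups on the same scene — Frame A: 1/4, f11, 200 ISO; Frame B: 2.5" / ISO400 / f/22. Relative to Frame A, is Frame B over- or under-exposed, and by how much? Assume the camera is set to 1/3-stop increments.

Aperture: f/11 → f/13 → f/14 → f/16 → f/18 → f/20 → f/22 — 2 stops narrower (darker).
Shutter speed: 1/4 → 0.3 → 0.4 → 0.5 → 0.6 → 0.8 → 1 → 1.3 → 1.6 → 2 → 2.5 — 3 1/3 stops longer (brighter).
ISO: 200 → 250 → 320 → 400 — 1 stop higher (brighter).
Net: −2 +3 1/3 +1 = +2 1/3 stops.

2 1/3 stops brighter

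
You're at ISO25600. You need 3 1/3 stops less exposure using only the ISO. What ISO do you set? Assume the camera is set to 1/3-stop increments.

ISO: 25600 → 20000 → 16000 → 12800 → 10000 → 8000 → 6400 → 5000 → 4000 → 3200 → 2500 — 3 1/3 stops lower (darker).

ISO 2500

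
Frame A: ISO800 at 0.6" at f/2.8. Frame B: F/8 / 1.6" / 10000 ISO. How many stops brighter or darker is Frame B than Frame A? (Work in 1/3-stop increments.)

2 stops brighter

Aperture: f/2.8 → f/3.2 → f/3.5 → f/4 → f/4.5 → f/5 → f/5.6 → f/6.3 → f/7.1 → f/8 — 3 stops narrower (darker).
Shutter speed: 0.6 → 0.8 → 1 → 1.3 → 1.6 — 1 1/3 stops longer (brighter).
ISO: 800 → 1000 → 1250 → 1600 → 2000 → 2500 → 3200 → 4000 → 5000 → 6400 → 8000 → 10000 — 3 2/3 stops higher (brighter).
Net: −3 +1 1/3 +3 2/3 = +2 stops.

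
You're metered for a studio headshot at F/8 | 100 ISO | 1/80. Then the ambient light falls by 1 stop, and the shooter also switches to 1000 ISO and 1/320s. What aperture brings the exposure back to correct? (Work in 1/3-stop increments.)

Scene light: 1 stop darker.
ISO: 100 → 125 → 160 → 200 → 250 → 320 → 400 → 500 → 640 → 800 → 1000 — 3 1/3 stops raised (brighter).
Shutter speed: 1/80 → 1/100 → 1/125 → 1/160 → 1/200 → 1/250 → 1/320 — 2 stops faster (darker).
Net so far: 1/3 stop brighter. Aperture: f/8 → f/9.

f/9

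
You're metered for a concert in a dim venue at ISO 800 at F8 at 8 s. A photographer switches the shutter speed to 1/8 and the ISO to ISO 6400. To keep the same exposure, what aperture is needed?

f/2.8

Shutter speed: 8 → 4 → 2 → 1 → 1/2 → 1/4 → 1/8 — 6 stops shorter (darker).
ISO: 800 → 1600 → 3200 → 6400 — 3 stops raised (brighter).
Net change so far: 3 stops darker. Offset with the aperture: f/8 → f/5.6 → f/4 → f/2.8.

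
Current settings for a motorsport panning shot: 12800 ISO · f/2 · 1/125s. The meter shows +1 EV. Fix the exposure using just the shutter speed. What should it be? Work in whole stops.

Overexposed by 1 stop → need 1 stop darker.
Shutter speed: 1/125 → 1/250.

1/250s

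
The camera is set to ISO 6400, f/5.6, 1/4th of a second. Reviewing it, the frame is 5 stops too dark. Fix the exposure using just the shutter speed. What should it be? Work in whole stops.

Underexposed by 5 stops → need 5 stops brighter.
Shutter speed: 1/4 → 1/2 → 1 → 2 → 4 → 8.

8 s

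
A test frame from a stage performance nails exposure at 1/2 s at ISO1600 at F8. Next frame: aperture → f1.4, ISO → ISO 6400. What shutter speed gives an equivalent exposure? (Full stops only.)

Aperture: f/8 → f/5.6 → f/4 → f/2.8 → f/2 → f/1.4 — 5 stops larger aperture (brighter).
ISO: 1600 → 3200 → 6400 — 2 stops higher (brighter).
Net change so far: 7 stops brighter. Offset with the shutter speed: 1/2 → 1/4 → 1/8 → 1/15 → 1/30 → 1/60 → 1/125 → 1/250.

1/250s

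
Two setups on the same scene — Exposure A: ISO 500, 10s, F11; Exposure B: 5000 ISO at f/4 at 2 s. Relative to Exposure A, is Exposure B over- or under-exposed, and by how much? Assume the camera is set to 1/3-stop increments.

Aperture: f/11 → f/10 → f/9 → f/8 → f/7.1 → f/6.3 → f/5.6 → f/5 → f/4.5 → f/4 — 3 stops wider (brighter).
Shutter speed: 10 → 8 → 6 → 5 → 4 → 3.2 → 2.5 → 2 — 2 1/3 stops faster (darker).
ISO: 500 → 640 → 800 → 1000 → 1250 → 1600 → 2000 → 2500 → 3200 → 4000 → 5000 — 3 1/3 stops higher (brighter).
Net: +3 −2 1/3 +3 1/3 = +4 stops.

4 stops brighter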